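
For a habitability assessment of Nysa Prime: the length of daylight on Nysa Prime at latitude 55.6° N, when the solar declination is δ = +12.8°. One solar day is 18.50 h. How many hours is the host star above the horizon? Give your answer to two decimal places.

cos H₀ = −tan φ · tan δ = −tan(+55.6°) × tan(+12.800°) = -0.3318, so H₀ = 1.9090 rad = 109.38°.
Daylight = 2H₀/(2π) × 18.50 h = (1.9090/π) × 18.50 = 11.24 h.

11.24 h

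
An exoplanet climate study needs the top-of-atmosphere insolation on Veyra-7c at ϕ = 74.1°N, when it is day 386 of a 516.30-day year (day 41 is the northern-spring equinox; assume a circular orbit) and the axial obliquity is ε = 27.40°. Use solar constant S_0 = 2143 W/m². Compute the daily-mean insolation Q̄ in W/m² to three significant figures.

Solar longitude: L_s = 360° × (386 − 41)/516.30 = 240.558°.
sin δ = sin 27.40° × sin 240.558° = -0.40077, so δ = -23.626°.
cos h₀ = −tan(+74.1°) tan(-23.626°) = 1.5356 ≥ 1 ⇒ polar night, h₀ = 0 and Q̄ = 0.

Q̄ ≈ 0.00 W/m²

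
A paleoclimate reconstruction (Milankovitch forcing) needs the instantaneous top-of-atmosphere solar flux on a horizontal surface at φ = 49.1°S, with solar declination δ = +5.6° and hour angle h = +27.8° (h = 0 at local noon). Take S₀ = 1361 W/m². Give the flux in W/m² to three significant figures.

684 W/m²

cos θ_z = sin φ sin δ + cos φ cos δ cos h = -0.073758 + 0.576407 = 0.502649.
Flux = S₀ · cos θ_z = 1361 × 0.502649 = 684.1 W/m².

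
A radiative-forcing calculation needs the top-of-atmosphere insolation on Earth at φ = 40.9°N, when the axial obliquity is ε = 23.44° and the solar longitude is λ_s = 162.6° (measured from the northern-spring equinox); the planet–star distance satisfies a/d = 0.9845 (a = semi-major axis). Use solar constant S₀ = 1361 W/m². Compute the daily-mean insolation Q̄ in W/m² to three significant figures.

Solar declination: sin δ = sin ε · sin λ_s = sin 23.44° × sin 162.6° = 0.11895, so δ = +6.832°.
cos H₀ = −tan(+40.9°) tan(+6.832°) = -0.1038, H₀ = 1.6748 rad.
Bracket: H₀ sin φ sin δ + cos φ cos δ sin H₀ = 1.6748×0.65474×0.11895 + 0.75585×0.99290×0.99460 = 0.130436 + 0.746431 = 0.876867.
Inverse-square distance factor (a/d)² = 0.9845² = 0.969240.
Q̄ = (S₀/π) × 0.969240 × [bracket] = (1361/π) × 0.969240 × 0.876867 = 368.2 W/m².

Q̄ ≈ 368 W/m²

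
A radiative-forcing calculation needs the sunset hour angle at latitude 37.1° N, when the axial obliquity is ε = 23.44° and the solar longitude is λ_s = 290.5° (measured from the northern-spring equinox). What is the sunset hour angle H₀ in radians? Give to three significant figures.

Solar declination: sin δ = sin ε · sin λ_s = sin 23.44° × sin 290.5° = -0.37260, so δ = -21.876°.
cos H₀ = −tan φ · tan δ = −tan(+37.1°) × tan(-21.876°) = 0.3037, so H₀ = 1.2623 rad = 72.32°.

H₀ = 1.26 rad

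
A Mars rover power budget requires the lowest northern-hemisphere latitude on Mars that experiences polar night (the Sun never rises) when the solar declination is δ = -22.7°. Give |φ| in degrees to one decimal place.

Polar night requires cos H₀ = −tan φ tan δ ≥ 1, i.e. tan φ tan δ ≤ −1.
The boundary is |tan φ| · |tan δ| = 1, so |φ| = 90° − |δ| = 90° − 22.7° = 67.3° in the northern hemisphere.

|φ| = 67.3°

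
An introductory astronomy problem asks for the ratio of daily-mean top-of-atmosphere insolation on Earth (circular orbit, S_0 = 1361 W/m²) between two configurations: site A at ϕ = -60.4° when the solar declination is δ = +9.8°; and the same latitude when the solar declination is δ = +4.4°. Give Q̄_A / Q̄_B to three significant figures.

— Configuration A (ϕ=-60.4°):
cos h₀ = −tan(-60.4°) tan(+9.800°) = 0.3041, h₀ = 1.2618 rad.
Bracket: h₀ sin ϕ sin δ + cos ϕ cos δ sin h₀ = 1.2618×-0.86949×0.17021 + 0.49394×0.98541×0.95265 = -0.186741 + 0.463687 = 0.276946.
Q̄ = (S_0/π) × [bracket] = (1361/π) × 0.276946 = 119.98 W/m².
— Configuration B (ϕ=-60.4°):
cos h₀ = −tan(-60.4°) tan(+4.400°) = 0.1354, h₀ = 1.4349 rad.
Bracket: h₀ sin ϕ sin δ + cos ϕ cos δ sin h₀ = 1.4349×-0.86949×0.07672 + 0.49394×0.99705×0.99078 = -0.095718 + 0.487942 = 0.392224.
Q̄ = (S_0/π) × [bracket] = (1361/π) × 0.392224 = 169.92 W/m².
Ratio Q̄_A / Q̄_B = 119.98 / 169.92 = 0.7061.

Q̄_A / Q̄_B ≈ 0.706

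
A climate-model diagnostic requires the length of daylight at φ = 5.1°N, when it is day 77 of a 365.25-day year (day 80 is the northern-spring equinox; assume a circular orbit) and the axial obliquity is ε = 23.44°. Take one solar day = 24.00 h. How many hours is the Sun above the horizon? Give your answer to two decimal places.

Solar longitude: λ_s = 360° × (77 − 80)/365.25 = -2.957°, i.e. -2.957° + 360° = 357.043°.
sin δ = sin 23.44° × sin 357.043° = -0.02052, so δ = -1.176°.
cos H₀ = −tan φ · tan δ = −tan(+5.1°) × tan(-1.176°) = 0.0018, so H₀ = 1.5690 rad = 89.90°.
Daylight = 2H₀/(2π) × 24.00 h = (1.5690/π) × 24.00 = 11.99 h.

11.99 h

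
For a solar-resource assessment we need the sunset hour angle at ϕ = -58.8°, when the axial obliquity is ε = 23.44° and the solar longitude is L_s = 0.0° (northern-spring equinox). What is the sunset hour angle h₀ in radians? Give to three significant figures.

Solar declination: sin δ = sin ε · sin L_s = sin 23.44° × sin 0.0° = 0.00000, so δ = +0.000°.
cos h₀ = −tan ϕ · tan δ = −tan(-58.8°) × tan(+0.000°) = 0.0000, so h₀ = 1.5708 rad = 90.00°.

h₀ = 1.57 rad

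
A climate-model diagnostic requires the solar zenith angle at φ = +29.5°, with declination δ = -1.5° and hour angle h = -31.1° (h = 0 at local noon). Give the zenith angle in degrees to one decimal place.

cos θ_z = sin φ sin δ + cos φ cos δ cos h = -0.012890 + 0.745002 = 0.732112.
θ_z = arccos(0.732112) = 42.9°.

θ_z = 42.9°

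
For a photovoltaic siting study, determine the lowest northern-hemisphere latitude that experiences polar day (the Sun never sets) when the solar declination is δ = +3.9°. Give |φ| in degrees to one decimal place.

|φ| = 86.1°

Polar day requires cos H₀ = −tan φ tan δ ≤ −1, i.e. tan φ tan δ ≥ 1.
The boundary is |tan φ| · |tan δ| = 1, so |φ| = 90° − |δ| = 90° − 3.9° = 86.1° in the northern hemisphere.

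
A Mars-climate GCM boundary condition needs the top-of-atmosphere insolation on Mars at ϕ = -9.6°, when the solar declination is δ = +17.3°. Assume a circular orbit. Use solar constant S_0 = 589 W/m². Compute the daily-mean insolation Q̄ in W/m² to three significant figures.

cos h₀ = −tan(-9.6°) tan(+17.300°) = 0.0527, h₀ = 1.5181 rad.
Bracket: h₀ sin ϕ sin δ + cos ϕ cos δ sin h₀ = 1.5181×-0.16677×0.29737 + 0.98600×0.95476×0.99861 = -0.075286 + 0.940085 = 0.864799.
Q̄ = (S_0/π) × [bracket] = (589/π) × 0.864799 = 162.1 W/m².

Q̄ ≈ 162 W/m²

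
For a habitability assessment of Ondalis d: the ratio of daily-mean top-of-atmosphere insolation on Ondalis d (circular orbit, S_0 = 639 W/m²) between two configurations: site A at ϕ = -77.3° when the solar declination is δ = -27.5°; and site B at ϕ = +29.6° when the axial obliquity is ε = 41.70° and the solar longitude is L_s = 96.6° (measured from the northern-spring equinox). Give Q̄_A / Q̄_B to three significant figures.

— Configuration A (ϕ=-77.3°):
cos h₀ = −tan(-77.3°) tan(-27.500°) = -2.3099 ≤ −1 ⇒ polar day, h₀ = π.
Bracket: h₀ sin ϕ sin δ + cos ϕ cos δ sin h₀ = 3.1416×-0.97553×-0.46175 + 0.21985×0.88701×0.00000 = 1.415137 + 0.000000 = 1.415137.
Q̄ = (S_0/π) × [bracket] = (639/π) × 1.415137 = 287.84 W/m².
— Configuration B (ϕ=+29.6°):
Solar declination: sin δ = sin ε · sin L_s = sin 41.70° × sin 96.6° = 0.66082, so δ = +41.363°.
cos h₀ = −tan(+29.6°) tan(+41.363°) = -0.5002, h₀ = 2.0946 rad.
Bracket: h₀ sin ϕ sin δ + cos ϕ cos δ sin h₀ = 2.0946×0.49394×0.66082 + 0.86949×0.75054×0.86593 = 0.683689 + 0.565095 = 1.248784.
Q̄ = (S_0/π) × [bracket] = (639/π) × 1.248784 = 254.00 W/m².
Ratio Q̄_A / Q̄_B = 287.84 / 254.00 = 1.133.

Q̄_A / Q̄_B ≈ 1.13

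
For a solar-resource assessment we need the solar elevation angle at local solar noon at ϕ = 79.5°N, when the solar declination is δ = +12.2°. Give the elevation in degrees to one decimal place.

22.7°

At local noon the hour angle is zero, so the zenith angle equals |ϕ − δ| = |+79.5° − (+12.200°)| = 67.300°.
Elevation = 90° − 67.300° = 22.7°.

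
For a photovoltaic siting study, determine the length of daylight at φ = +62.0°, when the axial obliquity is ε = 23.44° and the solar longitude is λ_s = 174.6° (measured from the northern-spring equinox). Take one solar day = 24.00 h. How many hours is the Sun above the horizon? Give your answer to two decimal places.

Solar declination: sin δ = sin ε · sin λ_s = sin 23.44° × sin 174.6° = 0.03744, so δ = +2.145°.
cos H₀ = −tan φ · tan δ = −tan(+62.0°) × tan(+2.145°) = -0.0705, so H₀ = 1.6413 rad = 94.04°.
Daylight = 2H₀/(2π) × 24.00 h = (1.6413/π) × 24.00 = 12.54 h.

12.54 h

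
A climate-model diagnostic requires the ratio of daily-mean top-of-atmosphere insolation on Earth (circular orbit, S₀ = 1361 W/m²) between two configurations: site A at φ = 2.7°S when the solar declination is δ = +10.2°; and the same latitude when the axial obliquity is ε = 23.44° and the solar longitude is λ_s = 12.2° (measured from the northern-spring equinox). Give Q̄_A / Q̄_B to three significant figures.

— Configuration A (φ=-2.7°):
cos H₀ = −tan(-2.7°) tan(+10.200°) = 0.0085, H₀ = 1.5623 rad.
Bracket: H₀ sin φ sin δ + cos φ cos δ sin H₀ = 1.5623×-0.04711×0.17708 + 0.99889×0.98420×0.99996 = -0.013033 + 0.983068 = 0.970035.
Q̄ = (S₀/π) × [bracket] = (1361/π) × 0.970035 = 420.24 W/m².
— Configuration B (φ=-2.7°):
Solar declination: sin δ = sin ε · sin λ_s = sin 23.44° × sin 12.2° = 0.08406, so δ = +4.822°.
cos H₀ = −tan(-2.7°) tan(+4.822°) = 0.0040, H₀ = 1.5668 rad.
Bracket: H₀ sin φ sin δ + cos φ cos δ sin H₀ = 1.5668×-0.04711×0.08406 + 0.99889×0.99646×0.99999 = -0.006205 + 0.995344 = 0.989139.
Q̄ = (S₀/π) × [bracket] = (1361/π) × 0.989139 = 428.51 W/m².
Ratio Q̄_A / Q̄_B = 420.24 / 428.51 = 0.9807.

Q̄_A / Q̄_B ≈ 0.981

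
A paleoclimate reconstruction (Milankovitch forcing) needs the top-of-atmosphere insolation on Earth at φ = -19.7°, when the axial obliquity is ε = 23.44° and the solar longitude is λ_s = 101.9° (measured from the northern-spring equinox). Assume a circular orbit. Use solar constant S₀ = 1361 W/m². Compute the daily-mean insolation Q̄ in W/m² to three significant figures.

Q̄ ≈ 291 W/m²

Solar declination: sin δ = sin ε · sin λ_s = sin 23.44° × sin 101.9° = 0.38924, so δ = +22.907°.
cos H₀ = −tan(-19.7°) tan(+22.907°) = 0.1513, H₀ = 1.4189 rad.
Bracket: H₀ sin φ sin δ + cos φ cos δ sin H₀ = 1.4189×-0.33710×0.38924 + 0.94147×0.92114×0.98849 = -0.186178 + 0.857244 = 0.671066.
Q̄ = (S₀/π) × [bracket] = (1361/π) × 0.671066 = 290.7 W/m².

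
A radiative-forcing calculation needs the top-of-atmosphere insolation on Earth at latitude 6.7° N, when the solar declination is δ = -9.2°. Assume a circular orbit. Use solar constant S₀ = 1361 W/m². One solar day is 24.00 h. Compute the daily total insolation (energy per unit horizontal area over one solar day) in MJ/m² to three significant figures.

35.6 MJ/m²

cos H₀ = −tan(+6.7°) tan(-9.200°) = 0.0190, H₀ = 1.5518 rad.
Bracket: H₀ sin φ sin δ + cos φ cos δ sin H₀ = 1.5518×0.11667×-0.15988 + 0.99317×0.98714×0.99982 = -0.028946 + 0.980221 = 0.951275.
Q̄ = (S₀/π) × [bracket] = (1361/π) × 0.951275 = 412.11 W/m².
Daily total = Q̄ × 24.00 h × 3600 s/h = 412.11 × 24.00 × 3600 / 10⁶ = 35.61 MJ/m².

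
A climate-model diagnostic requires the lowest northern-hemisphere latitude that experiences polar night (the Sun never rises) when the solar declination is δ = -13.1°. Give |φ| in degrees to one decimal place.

|φ| = 76.9°

Polar night requires cos H₀ = −tan φ tan δ ≥ 1, i.e. tan φ tan δ ≤ −1.
The boundary is |tan φ| · |tan δ| = 1, so |φ| = 90° − |δ| = 90° − 13.1° = 76.9° in the northern hemisphere.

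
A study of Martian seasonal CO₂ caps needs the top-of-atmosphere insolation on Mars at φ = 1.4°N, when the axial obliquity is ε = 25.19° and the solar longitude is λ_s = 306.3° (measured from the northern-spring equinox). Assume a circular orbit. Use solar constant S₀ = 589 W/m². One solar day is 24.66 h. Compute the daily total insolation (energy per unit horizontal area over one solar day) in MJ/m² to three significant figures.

Solar declination: sin δ = sin ε · sin λ_s = sin 25.19° × sin 306.3° = -0.34302, so δ = -20.061°.
cos H₀ = −tan(+1.4°) tan(-20.061°) = 0.0089, H₀ = 1.5619 rad.
Bracket: H₀ sin φ sin δ + cos φ cos δ sin H₀ = 1.5619×0.02443×-0.34302 + 0.99970×0.93933×0.99996 = -0.013089 + 0.939011 = 0.925922.
Q̄ = (S₀/π) × [bracket] = (589/π) × 0.925922 = 173.60 W/m².
Daily total = Q̄ × 24.66 h × 3600 s/h = 173.60 × 24.66 × 3600 / 10⁶ = 15.41 MJ/m².

15.4 MJ/m²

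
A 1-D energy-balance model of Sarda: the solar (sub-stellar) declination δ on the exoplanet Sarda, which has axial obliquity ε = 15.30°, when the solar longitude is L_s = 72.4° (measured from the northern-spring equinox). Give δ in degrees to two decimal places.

δ = +14.57°

sin δ = sin ε · sin L_s = sin 15.30° × sin 72.4° = 0.251521.
δ = arcsin(0.251521) = +14.57°.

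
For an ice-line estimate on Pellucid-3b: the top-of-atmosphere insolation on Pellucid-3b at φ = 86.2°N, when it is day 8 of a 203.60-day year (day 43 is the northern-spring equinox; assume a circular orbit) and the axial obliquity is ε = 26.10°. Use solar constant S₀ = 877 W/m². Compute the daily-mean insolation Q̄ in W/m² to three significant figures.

Q̄ ≈ 0.00 W/m²

Solar longitude: λ_s = 360° × (8 − 43)/203.60 = -61.886°, i.e. -61.886° + 360° = 298.114°.
sin δ = sin 26.10° × sin 298.114° = -0.38803, so δ = -22.832°.
cos H₀ = −tan(+86.2°) tan(-22.832°) = 6.3388 ≥ 1 ⇒ polar night, H₀ = 0 and Q̄ = 0.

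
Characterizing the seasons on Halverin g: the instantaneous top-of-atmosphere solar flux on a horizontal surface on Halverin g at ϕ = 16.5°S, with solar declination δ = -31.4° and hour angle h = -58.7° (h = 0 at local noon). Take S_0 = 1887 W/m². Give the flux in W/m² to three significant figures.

1.08e+03 W/m²

cos θ_z = sin ϕ sin δ + cos ϕ cos δ cos h = 0.147975 + 0.425175 = 0.573150.
Flux = S_0 · cos θ_z = 1887 × 0.573150 = 1082 W/m².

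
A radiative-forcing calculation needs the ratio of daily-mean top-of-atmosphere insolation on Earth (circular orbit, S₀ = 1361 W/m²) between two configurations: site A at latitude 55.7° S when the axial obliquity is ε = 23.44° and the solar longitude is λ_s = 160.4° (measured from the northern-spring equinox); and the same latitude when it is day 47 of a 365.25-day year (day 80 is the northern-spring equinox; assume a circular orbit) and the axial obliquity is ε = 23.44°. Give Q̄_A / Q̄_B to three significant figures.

— Configuration A (φ=-55.7°):
Solar declination: sin δ = sin ε · sin λ_s = sin 23.44° × sin 160.4° = 0.13344, so δ = +7.668°.
cos H₀ = −tan(-55.7°) tan(+7.668°) = 0.1974, H₀ = 1.3721 rad.
Bracket: H₀ sin φ sin δ + cos φ cos δ sin H₀ = 1.3721×-0.82610×0.13344 + 0.56353×0.99106×0.98033 = -0.151253 + 0.547507 = 0.396254.
Q̄ = (S₀/π) × [bracket] = (1361/π) × 0.396254 = 171.67 W/m².
— Configuration B (φ=-55.7°):
Solar longitude: λ_s = 360° × (47 − 80)/365.25 = -32.526°, i.e. -32.526° + 360° = 327.474°.
sin δ = sin 23.44° × sin 327.474° = -0.21388, so δ = -12.350°.
cos H₀ = −tan(-55.7°) tan(-12.350°) = -0.3210, H₀ = 1.8975 rad.
Bracket: H₀ sin φ sin δ + cos φ cos δ sin H₀ = 1.8975×-0.82610×-0.21388 + 0.56353×0.97686×0.94709 = 0.335262 + 0.521363 = 0.856625.
Q̄ = (S₀/π) × [bracket] = (1361/π) × 0.856625 = 371.11 W/m².
Ratio Q̄_A / Q̄_B = 171.67 / 371.11 = 0.4626.

Q̄_A / Q̄_B ≈ 0.463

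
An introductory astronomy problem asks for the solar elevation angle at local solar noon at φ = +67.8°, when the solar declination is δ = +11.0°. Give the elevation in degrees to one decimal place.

At local noon the hour angle is zero, so the zenith angle equals |φ − δ| = |+67.8° − (+11.000°)| = 56.800°.
Elevation = 90° − 56.800° = 33.2°.

33.2°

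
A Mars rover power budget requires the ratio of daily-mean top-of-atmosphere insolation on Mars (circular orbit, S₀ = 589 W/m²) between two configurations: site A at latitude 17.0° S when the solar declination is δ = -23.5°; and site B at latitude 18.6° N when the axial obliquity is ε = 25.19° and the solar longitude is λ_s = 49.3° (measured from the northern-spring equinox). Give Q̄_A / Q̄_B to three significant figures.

— Configuration A (φ=-17.0°):
cos H₀ = −tan(-17.0°) tan(-23.500°) = -0.1329, H₀ = 1.7041 rad.
Bracket: H₀ sin φ sin δ + cos φ cos δ sin H₀ = 1.7041×-0.29237×-0.39875 + 0.95630×0.91706×0.99112 = 0.198668 + 0.869197 = 1.067865.
Q̄ = (S₀/π) × [bracket] = (589/π) × 1.067865 = 200.21 W/m².
— Configuration B (φ=+18.6°):
Solar declination: sin δ = sin ε · sin λ_s = sin 25.19° × sin 49.3° = 0.32268, so δ = +18.825°.
cos H₀ = −tan(+18.6°) tan(+18.825°) = -0.1147, H₀ = 1.6858 rad.
Bracket: H₀ sin φ sin δ + cos φ cos δ sin H₀ = 1.6858×0.31896×0.32268 + 0.94777×0.94651×0.99340 = 0.173506 + 0.891153 = 1.064659.
Q̄ = (S₀/π) × [bracket] = (589/π) × 1.064659 = 199.61 W/m².
Ratio Q̄_A / Q̄_B = 200.21 / 199.61 = 1.003.

Q̄_A / Q̄_B ≈ 1.00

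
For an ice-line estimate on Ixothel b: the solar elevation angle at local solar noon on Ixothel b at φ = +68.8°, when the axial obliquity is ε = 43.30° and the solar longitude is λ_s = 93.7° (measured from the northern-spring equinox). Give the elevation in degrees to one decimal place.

64.4°

Solar declination: sin δ = sin ε · sin λ_s = sin 43.30° × sin 93.7° = 0.68439, so δ = +43.188°.
At local noon the hour angle is zero, so the zenith angle equals |φ − δ| = |+68.8° − (+43.188°)| = 25.612°.
Elevation = 90° − 25.612° = 64.4°.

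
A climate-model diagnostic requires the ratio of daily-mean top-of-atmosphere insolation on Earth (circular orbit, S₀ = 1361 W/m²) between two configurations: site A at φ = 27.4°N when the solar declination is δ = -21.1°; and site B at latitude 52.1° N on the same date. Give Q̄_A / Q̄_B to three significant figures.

— Configuration A (φ=+27.4°):
cos H₀ = −tan(+27.4°) tan(-21.100°) = 0.2000, H₀ = 1.3694 rad.
Bracket: H₀ sin φ sin δ + cos φ cos δ sin H₀ = 1.3694×0.46020×-0.36000 + 0.88782×0.93295×0.97979 = -0.226871 + 0.811552 = 0.584681.
Q̄ = (S₀/π) × [bracket] = (1361/π) × 0.584681 = 253.30 W/m².
— Configuration B (φ=+52.1°):
cos H₀ = −tan(+52.1°) tan(-21.100°) = 0.4957, H₀ = 1.0522 rad.
Bracket: H₀ sin φ sin δ + cos φ cos δ sin H₀ = 1.0522×0.78908×-0.36000 + 0.61429×0.93295×0.86851 = -0.298897 + 0.497745 = 0.198848.
Q̄ = (S₀/π) × [bracket] = (1361/π) × 0.198848 = 86.145 W/m².
Ratio Q̄_A / Q̄_B = 253.30 / 86.145 = 2.940.

Q̄_A / Q̄_B ≈ 2.94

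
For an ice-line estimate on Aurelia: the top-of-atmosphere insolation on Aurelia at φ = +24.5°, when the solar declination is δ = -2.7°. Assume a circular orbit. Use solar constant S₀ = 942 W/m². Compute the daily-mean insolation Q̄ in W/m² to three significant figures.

cos H₀ = −tan(+24.5°) tan(-2.700°) = 0.0215, H₀ = 1.5493 rad.
Bracket: H₀ sin φ sin δ + cos φ cos δ sin H₀ = 1.5493×0.41469×-0.04711 + 0.90996×0.99889×0.99977 = -0.030267 + 0.908741 = 0.878474.
Q̄ = (S₀/π) × [bracket] = (942/π) × 0.878474 = 263.4 W/m².

Q̄ ≈ 263 W/m²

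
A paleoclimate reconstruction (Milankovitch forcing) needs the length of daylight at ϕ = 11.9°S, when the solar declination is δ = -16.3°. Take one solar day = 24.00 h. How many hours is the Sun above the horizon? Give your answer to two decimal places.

12.47 h

cos h₀ = −tan ϕ · tan δ = −tan(-11.9°) × tan(-16.300°) = -0.0616, so h₀ = 1.6325 rad = 93.53°.
Daylight = 2h₀/(2π) × 24.00 h = (1.6325/π) × 24.00 = 12.47 h.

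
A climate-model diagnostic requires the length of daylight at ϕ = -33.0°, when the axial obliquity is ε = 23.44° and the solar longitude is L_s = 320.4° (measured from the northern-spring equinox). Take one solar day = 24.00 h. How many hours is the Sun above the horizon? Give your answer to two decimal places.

13.31 h

Solar declination: sin δ = sin ε · sin L_s = sin 23.44° × sin 320.4° = -0.25356, so δ = -14.688°.
cos h₀ = −tan ϕ · tan δ = −tan(-33.0°) × tan(-14.688°) = -0.1702, so h₀ = 1.7419 rad = 99.80°.
Daylight = 2h₀/(2π) × 24.00 h = (1.7419/π) × 24.00 = 13.31 h.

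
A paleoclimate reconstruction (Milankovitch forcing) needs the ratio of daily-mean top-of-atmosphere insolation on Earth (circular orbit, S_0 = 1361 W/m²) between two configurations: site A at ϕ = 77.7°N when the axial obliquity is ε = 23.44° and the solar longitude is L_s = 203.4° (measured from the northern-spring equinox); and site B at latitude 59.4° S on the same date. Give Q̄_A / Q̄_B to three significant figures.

— Configuration A (ϕ=+77.7°):
Solar declination: sin δ = sin ε · sin L_s = sin 23.44° × sin 203.4° = -0.15798, so δ = -9.090°.
cos h₀ = −tan(+77.7°) tan(-9.090°) = 0.7338, h₀ = 0.7469 rad.
Bracket: h₀ sin ϕ sin δ + cos ϕ cos δ sin h₀ = 0.7469×0.97705×-0.15798 + 0.21303×0.98744×0.67939 = -0.115287 + 0.142913 = 0.027626.
Q̄ = (S_0/π) × [bracket] = (1361/π) × 0.027626 = 11.968 W/m².
— Configuration B (ϕ=-59.4°):
cos h₀ = −tan(-59.4°) tan(-9.090°) = -0.2705, h₀ = 1.8447 rad.
Bracket: h₀ sin ϕ sin δ + cos ϕ cos δ sin h₀ = 1.8447×-0.86074×-0.15798 + 0.50904×0.98744×0.96271 = 0.250842 + 0.483903 = 0.734745.
Q̄ = (S_0/π) × [bracket] = (1361/π) × 0.734745 = 318.31 W/m².
Ratio Q̄_A / Q̄_B = 11.968 / 318.31 = 0.03760.

Q̄_A / Q̄_B ≈ 0.0376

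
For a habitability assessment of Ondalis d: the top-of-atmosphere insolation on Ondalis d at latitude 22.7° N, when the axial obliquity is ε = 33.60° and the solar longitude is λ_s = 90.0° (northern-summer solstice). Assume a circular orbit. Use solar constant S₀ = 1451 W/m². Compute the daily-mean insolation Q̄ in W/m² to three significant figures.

Solar declination: sin δ = sin ε · sin λ_s = sin 33.60° × sin 90.0° = 0.55339, so δ = +33.600°.
cos H₀ = −tan(+22.7°) tan(+33.600°) = -0.2779, H₀ = 1.8524 rad.
Bracket: H₀ sin φ sin δ + cos φ cos δ sin H₀ = 1.8524×0.38591×0.55339 + 0.92254×0.83292×0.96060 = 0.395596 + 0.738127 = 1.133723.
Q̄ = (S₀/π) × [bracket] = (1451/π) × 1.133723 = 523.6 W/m².

Q̄ ≈ 524 W/m²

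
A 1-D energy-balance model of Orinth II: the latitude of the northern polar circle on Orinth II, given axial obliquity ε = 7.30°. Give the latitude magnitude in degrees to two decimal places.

82.70°

The polar circle is the lowest latitude that experiences at least one full rotation of continuous daylight at the northern-summer solstice; it lies at |ϕ| = 90° − ε = 90° − 7.30° = 82.70°.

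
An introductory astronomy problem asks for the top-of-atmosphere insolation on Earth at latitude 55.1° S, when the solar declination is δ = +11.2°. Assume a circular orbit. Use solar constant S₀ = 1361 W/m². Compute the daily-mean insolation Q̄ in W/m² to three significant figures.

cos H₀ = −tan(-55.1°) tan(+11.200°) = 0.2838, H₀ = 1.2830 rad.
Bracket: H₀ sin φ sin δ + cos φ cos δ sin H₀ = 1.2830×-0.82015×0.19423 + 0.57215×0.98096×0.95887 = -0.204379 + 0.538172 = 0.333793.
Q̄ = (S₀/π) × [bracket] = (1361/π) × 0.333793 = 144.6 W/m².

Q̄ ≈ 145 W/m²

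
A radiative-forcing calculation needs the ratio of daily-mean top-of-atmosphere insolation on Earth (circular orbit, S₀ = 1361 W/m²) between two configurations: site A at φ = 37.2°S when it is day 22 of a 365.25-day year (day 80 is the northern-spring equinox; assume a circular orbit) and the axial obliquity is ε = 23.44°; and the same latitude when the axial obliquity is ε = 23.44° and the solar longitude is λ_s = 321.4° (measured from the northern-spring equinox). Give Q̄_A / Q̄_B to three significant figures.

— Configuration A (φ=-37.2°):
Solar longitude: λ_s = 360° × (22 − 80)/365.25 = -57.166°, i.e. -57.166° + 360° = 302.834°.
sin δ = sin 23.44° × sin 302.834° = -0.33424, so δ = -19.526°.
cos H₀ = −tan(-37.2°) tan(-19.526°) = -0.2692, H₀ = 1.8433 rad.
Bracket: H₀ sin φ sin δ + cos φ cos δ sin H₀ = 1.8433×-0.60460×-0.33424 + 0.79653×0.94249×0.96309 = 0.372497 + 0.723012 = 1.095509.
Q̄ = (S₀/π) × [bracket] = (1361/π) × 1.095509 = 474.60 W/m².
— Configuration B (φ=-37.2°):
Solar declination: sin δ = sin ε · sin λ_s = sin 23.44° × sin 321.4° = -0.24817, so δ = -14.369°.
cos H₀ = −tan(-37.2°) tan(-14.369°) = -0.1945, H₀ = 1.7665 rad.
Bracket: H₀ sin φ sin δ + cos φ cos δ sin H₀ = 1.7665×-0.60460×-0.24817 + 0.79653×0.96872×0.98091 = 0.265052 + 0.756884 = 1.021936.
Q̄ = (S₀/π) × [bracket] = (1361/π) × 1.021936 = 442.72 W/m².
Ratio Q̄_A / Q̄_B = 474.60 / 442.72 = 1.072.

Q̄_A / Q̄_B ≈ 1.07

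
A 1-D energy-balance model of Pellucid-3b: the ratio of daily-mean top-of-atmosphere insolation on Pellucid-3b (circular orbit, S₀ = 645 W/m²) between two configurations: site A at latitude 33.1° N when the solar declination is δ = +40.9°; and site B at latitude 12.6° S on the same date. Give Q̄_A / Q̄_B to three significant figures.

— Configuration A (φ=+33.1°):
cos H₀ = −tan(+33.1°) tan(+40.900°) = -0.5647, H₀ = 2.1708 rad.
Bracket: H₀ sin φ sin δ + cos φ cos δ sin H₀ = 2.1708×0.54610×0.65474 + 0.83772×0.75585×0.82531 = 0.776177 + 0.522579 = 1.298756.
Q̄ = (S₀/π) × [bracket] = (645/π) × 1.298756 = 266.65 W/m².
— Configuration B (φ=-12.6°):
cos H₀ = −tan(-12.6°) tan(+40.900°) = 0.1936, H₀ = 1.3759 rad.
Bracket: H₀ sin φ sin δ + cos φ cos δ sin H₀ = 1.3759×-0.21814×0.65474 + 0.97592×0.75585×0.98108 = -0.196513 + 0.723693 = 0.527180.
Q̄ = (S₀/π) × [bracket] = (645/π) × 0.527180 = 108.24 W/m².
Ratio Q̄_A / Q̄_B = 266.65 / 108.24 = 2.464.

Q̄_A / Q̄_B ≈ 2.46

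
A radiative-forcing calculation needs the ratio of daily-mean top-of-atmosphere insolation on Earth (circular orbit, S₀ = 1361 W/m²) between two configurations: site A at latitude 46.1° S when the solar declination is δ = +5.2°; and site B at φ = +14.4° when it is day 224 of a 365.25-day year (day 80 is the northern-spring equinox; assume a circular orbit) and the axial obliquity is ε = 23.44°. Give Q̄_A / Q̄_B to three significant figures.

— Configuration A (φ=-46.1°):
cos H₀ = −tan(-46.1°) tan(+5.200°) = 0.0946, H₀ = 1.4761 rad.
Bracket: H₀ sin φ sin δ + cos φ cos δ sin H₀ = 1.4761×-0.72055×0.09063 + 0.69340×0.99588×0.99552 = -0.096394 + 0.687450 = 0.591056.
Q̄ = (S₀/π) × [bracket] = (1361/π) × 0.591056 = 256.06 W/m².
— Configuration B (φ=+14.4°):
Solar longitude: λ_s = 360° × (224 − 80)/365.25 = 141.930°.
sin δ = sin 23.44° × sin 141.930° = 0.24528, so δ = +14.199°.
cos H₀ = −tan(+14.4°) tan(+14.199°) = -0.0650, H₀ = 1.6358 rad.
Bracket: H₀ sin φ sin δ + cos φ cos δ sin H₀ = 1.6358×0.24869×0.24528 + 0.96858×0.96945×0.99789 = 0.099782 + 0.937009 = 1.036791.
Q̄ = (S₀/π) × [bracket] = (1361/π) × 1.036791 = 449.16 W/m².
Ratio Q̄_A / Q̄_B = 256.06 / 449.16 = 0.5701.

Q̄_A / Q̄_B ≈ 0.570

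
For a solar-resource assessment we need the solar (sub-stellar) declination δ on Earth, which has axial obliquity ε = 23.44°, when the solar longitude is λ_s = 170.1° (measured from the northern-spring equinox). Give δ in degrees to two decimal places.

sin δ = sin ε · sin λ_s = sin 23.44° × sin 170.1° = 0.068391.
δ = arcsin(0.068391) = +3.92°.

δ = +3.92°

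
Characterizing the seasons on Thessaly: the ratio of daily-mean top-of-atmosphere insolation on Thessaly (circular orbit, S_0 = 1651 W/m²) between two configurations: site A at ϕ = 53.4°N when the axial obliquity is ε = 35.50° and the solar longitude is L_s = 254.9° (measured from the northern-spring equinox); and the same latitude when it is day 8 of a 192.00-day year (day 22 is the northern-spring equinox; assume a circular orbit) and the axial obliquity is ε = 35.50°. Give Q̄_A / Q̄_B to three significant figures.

— Configuration A (ϕ=+53.4°):
Solar declination: sin δ = sin ε · sin L_s = sin 35.50° × sin 254.9° = -0.56065, so δ = -34.101°.
cos h₀ = −tan(+53.4°) tan(-34.101°) = 0.9117, h₀ = 0.4234 rad.
Bracket: h₀ sin ϕ sin δ + cos ϕ cos δ sin h₀ = 0.4234×0.80282×-0.56065 + 0.59622×0.82805×0.41090 = -0.190573 + 0.202861 = 0.012288.
Q̄ = (S_0/π) × [bracket] = (1651/π) × 0.012288 = 6.4577 W/m².
— Configuration B (ϕ=+53.4°):
Solar longitude: L_s = 360° × (8 − 22)/192.00 = -26.250°, i.e. -26.250° + 360° = 333.750°.
sin δ = sin 35.50° × sin 333.750° = -0.25684, so δ = -14.883°.
cos h₀ = −tan(+53.4°) tan(-14.883°) = 0.3578, h₀ = 1.2048 rad.
Bracket: h₀ sin ϕ sin δ + cos ϕ cos δ sin h₀ = 1.2048×0.80282×-0.25684 + 0.59622×0.96645×0.93378 = -0.248425 + 0.538060 = 0.289635.
Q̄ = (S_0/π) × [bracket] = (1651/π) × 0.289635 = 152.21 W/m².
Ratio Q̄_A / Q̄_B = 6.4577 / 152.21 = 0.04243.

Q̄_A / Q̄_B ≈ 0.0424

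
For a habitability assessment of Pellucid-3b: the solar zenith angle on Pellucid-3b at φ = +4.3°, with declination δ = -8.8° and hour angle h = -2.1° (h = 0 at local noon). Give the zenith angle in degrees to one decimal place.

cos θ_z = sin φ sin δ + cos φ cos δ cos h = -0.011471 + 0.984785 = 0.973314.
θ_z = arccos(0.973314) = 13.3°.

θ_z = 13.3°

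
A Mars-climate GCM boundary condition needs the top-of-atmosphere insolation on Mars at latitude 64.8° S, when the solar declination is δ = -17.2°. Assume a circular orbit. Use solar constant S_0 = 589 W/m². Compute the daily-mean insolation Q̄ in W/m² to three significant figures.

Q̄ ≈ 172 W/m²

cos h₀ = −tan(-64.8°) tan(-17.200°) = -0.6578, h₀ = 2.2887 rad.
Bracket: h₀ sin ϕ sin δ + cos ϕ cos δ sin h₀ = 2.2887×-0.90483×-0.29571 + 0.42578×0.95528×0.75317 = 0.612381 + 0.306344 = 0.918725.
Q̄ = (S_0/π) × [bracket] = (589/π) × 0.918725 = 172.2 W/m².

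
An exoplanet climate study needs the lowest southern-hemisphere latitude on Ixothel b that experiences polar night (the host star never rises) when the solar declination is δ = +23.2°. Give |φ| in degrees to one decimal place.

Polar night requires cos H₀ = −tan φ tan δ ≥ 1, i.e. tan φ tan δ ≤ −1.
The boundary is |tan φ| · |tan δ| = 1, so |φ| = 90° − |δ| = 90° − 23.2° = 66.8° in the southern hemisphere.

|φ| = 66.8°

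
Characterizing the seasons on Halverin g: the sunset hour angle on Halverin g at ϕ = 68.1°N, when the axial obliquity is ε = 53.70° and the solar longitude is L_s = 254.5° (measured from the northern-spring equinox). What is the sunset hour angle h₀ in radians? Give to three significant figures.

h₀ = 0.00 rad

Solar declination: sin δ = sin ε · sin L_s = sin 53.70° × sin 254.5° = -0.77662, so δ = -50.952°.
cos h₀ = −tan ϕ · tan δ = 3.0666 ≥ 1, so the host star never rises (polar night) and h₀ = 0.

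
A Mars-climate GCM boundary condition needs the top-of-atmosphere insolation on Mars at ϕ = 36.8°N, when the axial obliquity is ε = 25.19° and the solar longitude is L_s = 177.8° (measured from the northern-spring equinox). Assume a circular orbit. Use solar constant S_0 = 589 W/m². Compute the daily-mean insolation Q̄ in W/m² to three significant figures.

Solar declination: sin δ = sin ε · sin L_s = sin 25.19° × sin 177.8° = 0.01634, so δ = +0.936°.
cos h₀ = −tan(+36.8°) tan(+0.936°) = -0.0122, h₀ = 1.5830 rad.
Bracket: h₀ sin ϕ sin δ + cos ϕ cos δ sin h₀ = 1.5830×0.59902×0.01634 + 0.80073×0.99987×0.99993 = 0.015494 + 0.800570 = 0.816064.
Q̄ = (S_0/π) × [bracket] = (589/π) × 0.816064 = 153.0 W/m².

Q̄ ≈ 153 W/m²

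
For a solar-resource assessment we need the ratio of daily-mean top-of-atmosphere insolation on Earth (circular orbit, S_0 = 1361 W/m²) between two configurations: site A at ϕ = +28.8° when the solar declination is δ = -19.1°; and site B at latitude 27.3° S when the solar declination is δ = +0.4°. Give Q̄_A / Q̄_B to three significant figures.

Q̄_A / Q̄_B ≈ 0.674

— Configuration A (ϕ=+28.8°):
cos h₀ = −tan(+28.8°) tan(-19.100°) = 0.1904, h₀ = 1.3793 rad.
Bracket: h₀ sin ϕ sin δ + cos ϕ cos δ sin h₀ = 1.3793×0.48175×-0.32722 + 0.87631×0.94495×0.98171 = -0.217430 + 0.812924 = 0.595494.
Q̄ = (S_0/π) × [bracket] = (1361/π) × 0.595494 = 257.98 W/m².
— Configuration B (ϕ=-27.3°):
cos h₀ = −tan(-27.3°) tan(+0.400°) = 0.0036, h₀ = 1.5672 rad.
Bracket: h₀ sin ϕ sin δ + cos ϕ cos δ sin h₀ = 1.5672×-0.45865×0.00698 + 0.88862×0.99998×0.99999 = -0.005017 + 0.888593 = 0.883576.
Q̄ = (S_0/π) × [bracket] = (1361/π) × 0.883576 = 382.78 W/m².
Ratio Q̄_A / Q̄_B = 257.98 / 382.78 = 0.6740.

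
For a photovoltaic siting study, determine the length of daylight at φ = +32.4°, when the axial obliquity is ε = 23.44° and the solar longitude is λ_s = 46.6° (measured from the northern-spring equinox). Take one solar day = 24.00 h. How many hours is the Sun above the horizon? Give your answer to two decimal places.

13.47 h

Solar declination: sin δ = sin ε · sin λ_s = sin 23.44° × sin 46.6° = 0.28902, so δ = +16.799°.
cos H₀ = −tan φ · tan δ = −tan(+32.4°) × tan(+16.799°) = -0.1916, so H₀ = 1.7636 rad = 101.05°.
Daylight = 2H₀/(2π) × 24.00 h = (1.7636/π) × 24.00 = 13.47 h.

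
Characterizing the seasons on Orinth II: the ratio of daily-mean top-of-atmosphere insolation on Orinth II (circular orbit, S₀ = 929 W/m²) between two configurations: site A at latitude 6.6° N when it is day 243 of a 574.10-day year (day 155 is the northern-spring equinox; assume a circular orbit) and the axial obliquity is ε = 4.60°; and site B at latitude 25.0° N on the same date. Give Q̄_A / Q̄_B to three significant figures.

— Configuration A (φ=+6.6°):
Solar longitude: λ_s = 360° × (243 − 155)/574.10 = 55.182°.
sin δ = sin 4.60° × sin 55.182° = 0.06584, so δ = +3.775°.
cos H₀ = −tan(+6.6°) tan(+3.775°) = -0.0076, H₀ = 1.5784 rad.
Bracket: H₀ sin φ sin δ + cos φ cos δ sin H₀ = 1.5784×0.11494×0.06584 + 0.99337×0.99783×0.99997 = 0.011945 + 0.991185 = 1.003130.
Q̄ = (S₀/π) × [bracket] = (929/π) × 1.003130 = 296.64 W/m².
— Configuration B (φ=+25.0°):
cos H₀ = −tan(+25.0°) tan(+3.775°) = -0.0308, H₀ = 1.6016 rad.
Bracket: H₀ sin φ sin δ + cos φ cos δ sin H₀ = 1.6016×0.42262×0.06584 + 0.90631×0.99783×0.99953 = 0.044565 + 0.903918 = 0.948483.
Q̄ = (S₀/π) × [bracket] = (929/π) × 0.948483 = 280.48 W/m².
Ratio Q̄_A / Q̄_B = 296.64 / 280.48 = 1.058.

Q̄_A / Q̄_B ≈ 1.06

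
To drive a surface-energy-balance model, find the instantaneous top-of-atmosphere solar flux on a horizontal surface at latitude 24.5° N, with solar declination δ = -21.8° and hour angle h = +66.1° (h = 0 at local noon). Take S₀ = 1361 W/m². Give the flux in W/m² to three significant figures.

256 W/m²

cos θ_z = sin φ sin δ + cos φ cos δ cos h = -0.154004 + 0.342299 = 0.188295.
Flux = S₀ · cos θ_z = 1361 × 0.188295 = 256.3 W/m².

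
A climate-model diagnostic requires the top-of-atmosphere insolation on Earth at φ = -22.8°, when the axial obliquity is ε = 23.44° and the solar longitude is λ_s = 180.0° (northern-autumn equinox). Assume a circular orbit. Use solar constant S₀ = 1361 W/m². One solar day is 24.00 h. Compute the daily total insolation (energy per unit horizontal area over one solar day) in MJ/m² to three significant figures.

34.5 MJ/m²

Solar declination: sin δ = sin ε · sin λ_s = sin 23.44° × sin 180.0° = 0.00000, so δ = +0.000°.
cos H₀ = −tan(-22.8°) tan(+0.000°) = 0.0000, H₀ = 1.5708 rad.
Bracket: H₀ sin φ sin δ + cos φ cos δ sin H₀ = 1.5708×-0.38752×0.00000 + 0.92186×1.00000×1.00000 = -0.000000 + 0.921860 = 0.921860.
Q̄ = (S₀/π) × [bracket] = (1361/π) × 0.921860 = 399.37 W/m².
Daily total = Q̄ × 24.00 h × 3600 s/h = 399.37 × 24.00 × 3600 / 10⁶ = 34.51 MJ/m².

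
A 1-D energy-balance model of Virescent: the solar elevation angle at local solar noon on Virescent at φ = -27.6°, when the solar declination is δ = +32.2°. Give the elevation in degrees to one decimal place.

30.2°

At local noon the hour angle is zero, so the zenith angle equals |φ − δ| = |-27.6° − (+32.200°)| = 59.800°.
Elevation = 90° − 59.800° = 30.2°.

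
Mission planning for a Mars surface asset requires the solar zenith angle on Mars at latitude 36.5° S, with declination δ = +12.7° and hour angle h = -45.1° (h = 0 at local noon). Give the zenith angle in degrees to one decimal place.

θ_z = 65.0°

cos θ_z = sin φ sin δ + cos φ cos δ cos h = -0.130770 + 0.553538 = 0.422768.
θ_z = arccos(0.422768) = 65.0°.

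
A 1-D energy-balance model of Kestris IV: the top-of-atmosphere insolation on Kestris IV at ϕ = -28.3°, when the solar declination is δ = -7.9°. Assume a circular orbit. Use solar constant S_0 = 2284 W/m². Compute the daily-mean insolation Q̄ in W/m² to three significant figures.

cos h₀ = −tan(-28.3°) tan(-7.900°) = -0.0747, h₀ = 1.6456 rad.
Bracket: h₀ sin ϕ sin δ + cos ϕ cos δ sin h₀ = 1.6456×-0.47409×-0.13744 + 0.88048×0.99051×0.99720 = 0.107226 + 0.869682 = 0.976908.
Q̄ = (S_0/π) × [bracket] = (2284/π) × 0.976908 = 710.2 W/m².

Q̄ ≈ 710 W/m²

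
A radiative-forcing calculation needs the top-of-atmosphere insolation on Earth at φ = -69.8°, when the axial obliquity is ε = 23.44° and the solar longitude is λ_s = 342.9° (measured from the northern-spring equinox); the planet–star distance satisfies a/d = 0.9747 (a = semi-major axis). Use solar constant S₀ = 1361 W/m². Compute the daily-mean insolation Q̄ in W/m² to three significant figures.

Q̄ ≈ 219 W/m²

Solar declination: sin δ = sin ε · sin λ_s = sin 23.44° × sin 342.9° = -0.11697, so δ = -6.717°.
cos H₀ = −tan(-69.8°) tan(-6.717°) = -0.3201, H₀ = 1.8966 rad.
Bracket: H₀ sin φ sin δ + cos φ cos δ sin H₀ = 1.8966×-0.93849×-0.11697 + 0.34530×0.99314×0.94738 = 0.208200 + 0.324886 = 0.533086.
Inverse-square distance factor (a/d)² = 0.9747² = 0.950040.
Q̄ = (S₀/π) × 0.950040 × [bracket] = (1361/π) × 0.950040 × 0.533086 = 219.4 W/m².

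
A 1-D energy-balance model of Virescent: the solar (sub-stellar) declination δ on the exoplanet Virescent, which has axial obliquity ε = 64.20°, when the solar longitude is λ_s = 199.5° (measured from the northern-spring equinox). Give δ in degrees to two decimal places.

sin δ = sin ε · sin λ_s = sin 64.20° × sin 199.5° = -0.300533.
δ = arcsin(-0.300533) = -17.49°.

δ = -17.49°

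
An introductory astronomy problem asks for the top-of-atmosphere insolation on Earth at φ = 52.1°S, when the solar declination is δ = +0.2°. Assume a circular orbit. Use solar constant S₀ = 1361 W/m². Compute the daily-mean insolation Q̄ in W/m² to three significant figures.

cos H₀ = −tan(-52.1°) tan(+0.200°) = 0.0045, H₀ = 1.5663 rad.
Bracket: H₀ sin φ sin δ + cos φ cos δ sin H₀ = 1.5663×-0.78908×0.00349 + 0.61429×0.99999×0.99999 = -0.004313 + 0.614278 = 0.609965.
Q̄ = (S₀/π) × [bracket] = (1361/π) × 0.609965 = 264.2 W/m².

Q̄ ≈ 264 W/m²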